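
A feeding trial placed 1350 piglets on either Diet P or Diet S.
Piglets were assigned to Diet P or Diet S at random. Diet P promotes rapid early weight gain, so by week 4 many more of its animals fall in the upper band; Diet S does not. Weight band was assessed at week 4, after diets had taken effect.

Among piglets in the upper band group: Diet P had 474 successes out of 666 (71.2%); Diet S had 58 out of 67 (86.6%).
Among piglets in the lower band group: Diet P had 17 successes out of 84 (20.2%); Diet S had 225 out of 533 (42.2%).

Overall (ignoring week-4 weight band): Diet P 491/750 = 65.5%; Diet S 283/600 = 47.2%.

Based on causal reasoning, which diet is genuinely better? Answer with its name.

Diet S is higher inside every week-4 weight band stratum but Diet P is higher in aggregate. Whether to stratify depends on how week-4 weight band relates to the diet.
Week-4 weight band is recorded after the diet and is itself shifted by it — it sits on the causal path from diet to outcome. Conditioning on a mediator would strip out part of the effect we want; the pooled comparison gives the total causal effect.
Pooled: Diet P 65.5% vs Diet S 47.2%; Diet P is higher overall.

Diet P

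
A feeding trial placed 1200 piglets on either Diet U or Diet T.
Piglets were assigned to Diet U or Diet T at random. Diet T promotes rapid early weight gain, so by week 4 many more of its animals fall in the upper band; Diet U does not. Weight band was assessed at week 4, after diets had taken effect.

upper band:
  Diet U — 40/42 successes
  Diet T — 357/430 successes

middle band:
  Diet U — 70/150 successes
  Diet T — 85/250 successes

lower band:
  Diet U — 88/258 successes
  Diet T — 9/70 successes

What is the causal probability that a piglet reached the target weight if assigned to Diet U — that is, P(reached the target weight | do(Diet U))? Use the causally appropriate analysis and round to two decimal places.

0.44

The week-4 weight band-specific comparison favours Diet U throughout, but the pooled figures favour Diet T. The question is whether to condition on week-4 weight band.
Week-4 weight band is recorded after the diet and is itself shifted by it — it sits on the causal path from diet to outcome. Conditioning on a mediator would strip out part of the effect we want; the pooled comparison gives the total causal effect.
So P(outcome | do(Diet U)) is just the pooled rate for Diet U: 198/450 = 0.440.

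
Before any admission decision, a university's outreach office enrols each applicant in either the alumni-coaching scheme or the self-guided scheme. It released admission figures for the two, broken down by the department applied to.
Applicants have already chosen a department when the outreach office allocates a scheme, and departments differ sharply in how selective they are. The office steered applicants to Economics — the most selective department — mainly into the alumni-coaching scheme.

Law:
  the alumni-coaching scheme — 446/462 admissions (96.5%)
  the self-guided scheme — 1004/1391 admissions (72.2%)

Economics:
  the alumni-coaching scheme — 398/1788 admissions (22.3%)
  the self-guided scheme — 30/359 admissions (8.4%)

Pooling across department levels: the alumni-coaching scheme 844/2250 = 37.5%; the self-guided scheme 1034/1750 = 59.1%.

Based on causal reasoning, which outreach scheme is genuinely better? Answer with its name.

the alumni-coaching scheme is higher inside every department stratum but the self-guided scheme is higher in aggregate. Whether to stratify depends on how department relates to the outreach scheme.
The imbalance in department arose from how applicants were allocated, not from anything the outreach scheme did; and department independently affects the outcome. The pooled gap is confounded — condition on department.
Within each level — Law: 96.5% vs 72.2%; Economics: 22.3% vs 8.4% — the alumni-coaching scheme is higher every time.

the alumni-coaching scheme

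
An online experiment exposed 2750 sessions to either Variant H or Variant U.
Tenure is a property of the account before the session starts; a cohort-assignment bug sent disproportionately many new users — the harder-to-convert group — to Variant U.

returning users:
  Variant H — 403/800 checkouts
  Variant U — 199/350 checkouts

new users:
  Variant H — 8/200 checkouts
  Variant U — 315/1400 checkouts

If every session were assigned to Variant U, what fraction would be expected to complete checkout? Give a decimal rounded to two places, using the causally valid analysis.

0.37

User tenure differs across variants for reasons unrelated to any effect of the variant itself, and it separately predicts the outcome — a classic confounder. We must compare within user tenure levels.
Standardising Variant U to the population user tenure mix: 0.418·199/350 + 0.582·315/1400 = 0.369.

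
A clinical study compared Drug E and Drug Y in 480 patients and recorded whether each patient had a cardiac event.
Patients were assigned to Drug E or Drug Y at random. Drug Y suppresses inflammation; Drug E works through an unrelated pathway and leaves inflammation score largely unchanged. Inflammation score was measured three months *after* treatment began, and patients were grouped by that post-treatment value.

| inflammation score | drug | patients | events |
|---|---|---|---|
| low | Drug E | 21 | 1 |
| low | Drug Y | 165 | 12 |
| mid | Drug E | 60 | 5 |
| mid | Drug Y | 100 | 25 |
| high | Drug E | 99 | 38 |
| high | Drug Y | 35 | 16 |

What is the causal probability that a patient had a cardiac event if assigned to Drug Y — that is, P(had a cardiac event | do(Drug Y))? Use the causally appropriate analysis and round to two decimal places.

Inflammation score is recorded after the drug and is itself shifted by it — it sits on the causal path from drug to outcome. Conditioning on a mediator would strip out part of the effect we want; the pooled comparison gives the total causal effect.
So P(outcome | do(Drug Y)) is just the pooled rate for Drug Y: 53/300 = 0.177.

0.18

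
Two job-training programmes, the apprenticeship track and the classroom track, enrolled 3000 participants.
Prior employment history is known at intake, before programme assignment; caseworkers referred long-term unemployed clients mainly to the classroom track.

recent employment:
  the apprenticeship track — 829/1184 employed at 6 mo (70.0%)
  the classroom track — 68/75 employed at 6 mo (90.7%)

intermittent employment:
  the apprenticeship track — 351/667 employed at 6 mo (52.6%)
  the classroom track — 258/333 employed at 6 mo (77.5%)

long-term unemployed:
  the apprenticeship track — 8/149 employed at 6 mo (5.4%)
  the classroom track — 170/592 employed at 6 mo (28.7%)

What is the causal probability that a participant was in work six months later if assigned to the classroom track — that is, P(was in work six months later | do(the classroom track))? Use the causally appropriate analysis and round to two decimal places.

The stratified and pooled comparisons disagree (the classroom track wins within each prior employment history; the apprenticeship track wins overall), so the answer turns on the causal role of prior employment history.
Prior employment history is set before the programme has any effect — it is not caused by the programme — and it independently drives the outcome. That makes it a confounder, so the causal comparison is within prior employment history levels.
Standardising the classroom track to the population prior employment history mix: 0.420·68/75 + 0.333·258/333 + 0.247·170/592 = 0.710.

0.71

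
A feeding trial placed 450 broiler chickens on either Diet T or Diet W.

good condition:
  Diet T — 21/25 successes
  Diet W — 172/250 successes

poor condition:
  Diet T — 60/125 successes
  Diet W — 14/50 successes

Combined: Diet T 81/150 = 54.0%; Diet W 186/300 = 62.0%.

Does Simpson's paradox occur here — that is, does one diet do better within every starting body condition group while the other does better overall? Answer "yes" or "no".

yes

Within each starting body condition level (good condition 84.0% vs 68.8%; poor condition 48.0% vs 28.0%), Diet T has the higher rate every time. Pooled: 54.0% vs 62.0% — Diet W has the higher rate overall. The two comparisons disagree.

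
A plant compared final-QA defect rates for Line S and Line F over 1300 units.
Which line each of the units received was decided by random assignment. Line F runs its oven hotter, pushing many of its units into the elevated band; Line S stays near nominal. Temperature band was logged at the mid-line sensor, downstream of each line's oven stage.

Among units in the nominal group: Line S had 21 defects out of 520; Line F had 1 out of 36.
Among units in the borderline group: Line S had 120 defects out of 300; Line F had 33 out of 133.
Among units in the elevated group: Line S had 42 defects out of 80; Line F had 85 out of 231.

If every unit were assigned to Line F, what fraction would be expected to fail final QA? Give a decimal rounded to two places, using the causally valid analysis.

Line F is lower inside every in-process temperature band stratum but Line S is lower in aggregate. Whether to stratify depends on how in-process temperature band relates to the line.
Stratifying would compare lines among units the lines themselves sorted into in-process temperature band groups — a form of selection on an intermediate. The unconditioned pooled rates give the total causal effect.
So P(outcome | do(Line F)) is just the pooled rate for Line F: 119/400 = 0.297.

0.30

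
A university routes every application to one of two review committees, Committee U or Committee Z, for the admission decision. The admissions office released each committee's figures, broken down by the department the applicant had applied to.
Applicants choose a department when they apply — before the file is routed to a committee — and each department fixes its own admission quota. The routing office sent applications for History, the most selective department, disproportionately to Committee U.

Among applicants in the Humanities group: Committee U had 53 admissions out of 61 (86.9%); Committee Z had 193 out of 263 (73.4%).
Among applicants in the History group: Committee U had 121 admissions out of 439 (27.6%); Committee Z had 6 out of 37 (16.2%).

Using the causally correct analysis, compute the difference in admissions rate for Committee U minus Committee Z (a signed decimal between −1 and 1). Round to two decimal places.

Nothing the review committee does changes department; the imbalance is an allocation artefact. With department also predicting the outcome, the pooled figure is confounded, and the within-stratum comparison is the causal one.
Adjusting over the population distribution of department: 0.405·(0.869−0.734) + 0.595·(0.276−0.162) = +0.122.

+0.12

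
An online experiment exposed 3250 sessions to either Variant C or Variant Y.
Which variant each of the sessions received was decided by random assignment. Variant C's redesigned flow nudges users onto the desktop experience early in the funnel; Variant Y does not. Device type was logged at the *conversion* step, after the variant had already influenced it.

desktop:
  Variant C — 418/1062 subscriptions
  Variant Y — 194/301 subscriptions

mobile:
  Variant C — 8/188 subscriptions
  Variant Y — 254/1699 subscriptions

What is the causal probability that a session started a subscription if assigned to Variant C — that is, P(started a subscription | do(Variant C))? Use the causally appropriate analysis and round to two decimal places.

0.34

Variant Y is higher inside every device type stratum but Variant C is higher in aggregate. Whether to stratify depends on how device type relates to the variant.
The distribution of device type is itself part of what the variant does — it is an intermediate outcome. Holding it fixed would remove that part of the effect; the total effect is the pooled difference.
So P(outcome | do(Variant C)) is just the pooled rate for Variant C: 426/1250 = 0.341.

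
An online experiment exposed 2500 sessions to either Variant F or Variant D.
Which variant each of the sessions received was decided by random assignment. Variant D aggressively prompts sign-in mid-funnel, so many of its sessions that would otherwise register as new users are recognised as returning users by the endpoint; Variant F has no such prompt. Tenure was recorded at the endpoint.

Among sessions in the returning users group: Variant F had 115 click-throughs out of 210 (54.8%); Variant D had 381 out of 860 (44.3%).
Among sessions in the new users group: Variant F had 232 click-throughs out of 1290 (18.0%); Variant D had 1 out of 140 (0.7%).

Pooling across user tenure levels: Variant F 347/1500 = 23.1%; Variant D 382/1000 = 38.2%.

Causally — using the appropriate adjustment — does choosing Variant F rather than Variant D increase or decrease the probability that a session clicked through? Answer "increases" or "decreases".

User tenure lies on the pathway variant → user tenure → outcome, so adjusting for it blocks the indirect effect. For the total causal effect of variant, use the unadjusted pooled rates.
Pooled: Variant F 23.1% vs Variant D 38.2%; Variant D is higher overall.

decreases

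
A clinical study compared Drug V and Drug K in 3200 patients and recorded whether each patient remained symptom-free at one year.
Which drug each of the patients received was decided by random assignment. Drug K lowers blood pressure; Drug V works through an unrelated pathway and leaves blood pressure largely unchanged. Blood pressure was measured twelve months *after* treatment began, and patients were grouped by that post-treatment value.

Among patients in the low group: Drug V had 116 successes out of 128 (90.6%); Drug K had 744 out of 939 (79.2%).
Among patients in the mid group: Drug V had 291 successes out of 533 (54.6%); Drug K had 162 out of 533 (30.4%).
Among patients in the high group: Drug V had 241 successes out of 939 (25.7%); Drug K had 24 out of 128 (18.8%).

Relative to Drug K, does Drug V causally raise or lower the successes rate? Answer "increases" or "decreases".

The distribution of blood pressure is itself part of what the drug does — it is an intermediate outcome. Holding it fixed would remove that part of the effect; the total effect is the pooled difference.
Pooled: Drug V 40.5% vs Drug K 58.1%; Drug K is higher overall.

decreases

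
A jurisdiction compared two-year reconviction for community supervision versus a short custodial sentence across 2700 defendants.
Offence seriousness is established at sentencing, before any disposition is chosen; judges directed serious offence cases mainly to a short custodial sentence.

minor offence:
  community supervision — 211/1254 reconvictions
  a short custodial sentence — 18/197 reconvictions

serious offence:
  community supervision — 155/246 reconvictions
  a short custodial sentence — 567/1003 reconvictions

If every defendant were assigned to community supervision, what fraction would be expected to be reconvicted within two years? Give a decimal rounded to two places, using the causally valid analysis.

0.38

Within every offence seriousness level a short custodial sentence has the lower rate, yet pooled community supervision does — Simpson's reversal.
Nothing the disposition does changes offence seriousness; the imbalance is an allocation artefact. With offence seriousness also predicting the outcome, the pooled figure is confounded, and the within-stratum comparison is the causal one.
Standardising community supervision to the population offence seriousness mix: 0.537·211/1254 + 0.463·155/246 = 0.382.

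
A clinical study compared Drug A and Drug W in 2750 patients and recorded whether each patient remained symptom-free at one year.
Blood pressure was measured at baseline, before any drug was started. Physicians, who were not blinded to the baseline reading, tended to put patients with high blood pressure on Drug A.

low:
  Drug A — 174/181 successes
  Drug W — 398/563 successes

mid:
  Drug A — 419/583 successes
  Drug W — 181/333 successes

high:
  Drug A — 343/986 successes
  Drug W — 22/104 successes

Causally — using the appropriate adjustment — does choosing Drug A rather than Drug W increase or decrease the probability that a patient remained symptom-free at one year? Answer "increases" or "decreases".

Within every blood pressure level Drug A has the higher rate, yet pooled Drug W does — Simpson's reversal.
The imbalance in blood pressure arose from how patients were allocated, not from anything the drug did; and blood pressure independently affects the outcome. The pooled gap is confounded — condition on blood pressure.
Within each level — low: 96.1% vs 70.7%; mid: 71.9% vs 54.4%; high: 34.8% vs 21.2% — Drug A is higher every time.

increases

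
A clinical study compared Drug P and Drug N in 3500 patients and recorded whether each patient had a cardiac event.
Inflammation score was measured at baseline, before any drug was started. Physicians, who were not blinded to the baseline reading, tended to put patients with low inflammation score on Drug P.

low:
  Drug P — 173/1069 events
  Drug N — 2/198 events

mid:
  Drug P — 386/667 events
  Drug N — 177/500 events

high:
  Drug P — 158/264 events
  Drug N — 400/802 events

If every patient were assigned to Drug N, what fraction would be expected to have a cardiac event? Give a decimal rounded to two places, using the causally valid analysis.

0.27

The inflammation score-specific comparison favours Drug N throughout, but the pooled figures favour Drug P. The question is whether to condition on inflammation score.
Inflammation score differs across drugs for reasons unrelated to any effect of the drug itself, and it separately predicts the outcome — a classic confounder. We must compare within inflammation score levels.
Standardising Drug N to the population inflammation score mix: 0.362·2/198 + 0.333·177/500 + 0.305·400/802 = 0.274.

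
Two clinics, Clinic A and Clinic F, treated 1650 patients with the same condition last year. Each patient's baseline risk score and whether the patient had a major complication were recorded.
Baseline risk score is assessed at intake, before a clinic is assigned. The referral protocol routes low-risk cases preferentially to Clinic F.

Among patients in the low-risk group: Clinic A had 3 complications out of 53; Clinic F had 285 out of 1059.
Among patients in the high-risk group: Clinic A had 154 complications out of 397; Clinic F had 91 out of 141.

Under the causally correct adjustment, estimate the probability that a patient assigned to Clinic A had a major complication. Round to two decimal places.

Here baseline risk score is a common cause — it drives both which clinic a case falls under and the outcome. The crude comparison mixes populations; the stratum-specific rates are the causally relevant ones.
Standardising Clinic A to the population baseline risk score mix: 0.674·3/53 + 0.326·154/397 = 0.165.

0.16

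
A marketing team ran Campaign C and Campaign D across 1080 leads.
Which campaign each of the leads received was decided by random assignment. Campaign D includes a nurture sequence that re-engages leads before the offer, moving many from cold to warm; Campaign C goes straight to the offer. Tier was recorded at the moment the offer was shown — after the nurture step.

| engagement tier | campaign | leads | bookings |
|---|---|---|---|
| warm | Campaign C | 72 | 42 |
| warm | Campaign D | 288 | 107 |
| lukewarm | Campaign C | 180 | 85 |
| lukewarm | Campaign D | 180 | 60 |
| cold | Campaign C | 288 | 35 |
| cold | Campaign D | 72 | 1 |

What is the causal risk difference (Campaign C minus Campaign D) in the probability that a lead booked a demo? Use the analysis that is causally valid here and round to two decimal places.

Campaign C is higher inside every engagement tier stratum but Campaign D is higher in aggregate. Whether to stratify depends on how engagement tier relates to the campaign.
Engagement tier is downstream of the campaign. One should not condition on a consequence of treatment, so the overall rates are the right comparison.
The causal difference is the pooled difference: 0.300 − 0.311 = -0.011.

-0.01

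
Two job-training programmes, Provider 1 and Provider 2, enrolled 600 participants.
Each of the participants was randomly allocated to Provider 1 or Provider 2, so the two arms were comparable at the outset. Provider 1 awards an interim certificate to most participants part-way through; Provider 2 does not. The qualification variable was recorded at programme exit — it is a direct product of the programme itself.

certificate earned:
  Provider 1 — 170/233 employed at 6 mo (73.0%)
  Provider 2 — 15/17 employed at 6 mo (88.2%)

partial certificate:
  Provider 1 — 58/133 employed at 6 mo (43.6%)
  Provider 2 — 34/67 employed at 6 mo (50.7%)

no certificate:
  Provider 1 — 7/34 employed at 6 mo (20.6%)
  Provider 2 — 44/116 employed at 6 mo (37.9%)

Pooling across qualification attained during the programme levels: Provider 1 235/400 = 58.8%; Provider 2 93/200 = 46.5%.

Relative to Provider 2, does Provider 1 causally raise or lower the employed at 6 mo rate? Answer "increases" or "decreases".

Qualification attained during the programme here is a post-treatment variable shaped by the programme; conditioning on it would introduce bias rather than remove it. The overall comparison is the causal one.
Pooled: Provider 1 58.8% vs Provider 2 46.5%; Provider 1 is higher overall.

increases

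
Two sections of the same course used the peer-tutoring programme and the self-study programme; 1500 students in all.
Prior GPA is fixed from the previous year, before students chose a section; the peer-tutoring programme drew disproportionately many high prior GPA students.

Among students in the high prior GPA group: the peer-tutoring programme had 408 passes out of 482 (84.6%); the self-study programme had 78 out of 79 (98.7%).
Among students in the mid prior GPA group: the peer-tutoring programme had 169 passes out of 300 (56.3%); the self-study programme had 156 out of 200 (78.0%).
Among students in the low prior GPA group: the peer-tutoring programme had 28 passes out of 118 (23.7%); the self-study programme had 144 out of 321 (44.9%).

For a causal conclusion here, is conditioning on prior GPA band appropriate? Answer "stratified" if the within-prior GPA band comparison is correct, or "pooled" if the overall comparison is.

stratified

The imbalance in prior GPA band arose from how students were allocated, not from anything the teaching method did; and prior GPA band independently affects the outcome. The pooled gap is confounded — condition on prior GPA band.
Within each level — high prior GPA: 84.6% vs 98.7%; mid prior GPA: 56.3% vs 78.0%; low prior GPA: 23.7% vs 44.9% — the self-study programme is higher every time.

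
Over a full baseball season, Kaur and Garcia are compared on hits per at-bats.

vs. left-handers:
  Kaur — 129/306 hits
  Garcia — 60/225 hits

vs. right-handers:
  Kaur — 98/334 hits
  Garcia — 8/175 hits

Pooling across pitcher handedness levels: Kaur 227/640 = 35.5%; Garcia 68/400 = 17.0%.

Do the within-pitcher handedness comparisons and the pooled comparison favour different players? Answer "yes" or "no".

Within each pitcher handedness level (vs. left-handers 42.2% vs 26.7%; vs. right-handers 29.3% vs 4.6%), Kaur has the higher rate every time. Pooled: 35.5% vs 17.0% — Kaur has the higher rate overall. They agree.

no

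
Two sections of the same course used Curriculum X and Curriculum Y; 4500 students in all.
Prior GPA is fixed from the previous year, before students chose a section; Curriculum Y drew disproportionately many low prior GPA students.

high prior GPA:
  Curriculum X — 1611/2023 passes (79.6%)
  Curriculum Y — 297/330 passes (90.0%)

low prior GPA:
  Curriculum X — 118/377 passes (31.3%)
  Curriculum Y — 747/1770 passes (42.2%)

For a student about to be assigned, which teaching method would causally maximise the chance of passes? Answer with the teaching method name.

Curriculum Y

The prior GPA band-specific comparison favours Curriculum Y throughout, but the pooled figures favour Curriculum X. The question is whether to condition on prior GPA band.
Prior GPA band satisfies the back-door criterion: it is not a descendant of the teaching method, and it blocks the spurious path from teaching method to outcome. Adjusting for it (i.e., using the within-prior GPA band rates) gives the causal effect.
Within each level — high prior GPA: 79.6% vs 90.0%; low prior GPA: 31.3% vs 42.2% — Curriculum Y is higher every time.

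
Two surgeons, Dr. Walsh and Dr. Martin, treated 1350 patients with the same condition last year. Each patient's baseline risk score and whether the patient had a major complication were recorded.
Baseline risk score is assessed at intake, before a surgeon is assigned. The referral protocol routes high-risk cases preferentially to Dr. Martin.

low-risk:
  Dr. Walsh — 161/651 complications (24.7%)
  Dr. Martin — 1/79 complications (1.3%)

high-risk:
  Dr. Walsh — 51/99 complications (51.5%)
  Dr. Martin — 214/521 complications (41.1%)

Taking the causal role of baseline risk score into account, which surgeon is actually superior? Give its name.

Dr. Martin is lower inside every baseline risk score stratum but Dr. Walsh is lower in aggregate. Whether to stratify depends on how baseline risk score relates to the surgeon.
Nothing the surgeon does changes baseline risk score; the imbalance is an allocation artefact. With baseline risk score also predicting the outcome, the pooled figure is confounded, and the within-stratum comparison is the causal one.
Within each level — low-risk: 24.7% vs 1.3%; high-risk: 51.5% vs 41.1% — Dr. Martin is lower every time.

Dr. Martin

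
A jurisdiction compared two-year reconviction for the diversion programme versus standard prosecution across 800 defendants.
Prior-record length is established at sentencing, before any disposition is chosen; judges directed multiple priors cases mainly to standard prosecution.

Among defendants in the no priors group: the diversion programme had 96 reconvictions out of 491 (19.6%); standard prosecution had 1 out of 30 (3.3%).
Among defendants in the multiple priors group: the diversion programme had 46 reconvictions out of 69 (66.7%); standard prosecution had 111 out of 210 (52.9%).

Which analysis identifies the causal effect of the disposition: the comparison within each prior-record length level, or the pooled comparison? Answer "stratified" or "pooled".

standard prosecution is lower inside every prior-record length stratum but the diversion programme is lower in aggregate. Whether to stratify depends on how prior-record length relates to the disposition.
Since prior-record length is a pre-existing factor (not a product of the disposition) and it affects the outcome on its own, it is a confounder. The stratified rates, not the pooled rate, identify the causal effect.
Within each level — no priors: 19.6% vs 3.3%; multiple priors: 66.7% vs 52.9% — standard prosecution is lower every time.

stratified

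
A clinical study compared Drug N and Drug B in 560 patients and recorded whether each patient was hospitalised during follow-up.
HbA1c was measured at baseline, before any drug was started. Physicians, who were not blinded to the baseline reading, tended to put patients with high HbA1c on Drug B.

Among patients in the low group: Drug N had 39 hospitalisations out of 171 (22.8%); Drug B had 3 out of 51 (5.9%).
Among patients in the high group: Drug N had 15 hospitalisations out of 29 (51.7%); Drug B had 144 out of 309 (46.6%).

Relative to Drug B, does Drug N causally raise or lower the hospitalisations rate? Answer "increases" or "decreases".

Within every HbA1c level Drug B has the lower rate, yet pooled Drug N does — Simpson's reversal.
Since HbA1c is a pre-existing factor (not a product of the drug) and it affects the outcome on its own, it is a confounder. The stratified rates, not the pooled rate, identify the causal effect.
Within each level — low: 22.8% vs 5.9%; high: 51.7% vs 46.6% — Drug B is lower every time.

increases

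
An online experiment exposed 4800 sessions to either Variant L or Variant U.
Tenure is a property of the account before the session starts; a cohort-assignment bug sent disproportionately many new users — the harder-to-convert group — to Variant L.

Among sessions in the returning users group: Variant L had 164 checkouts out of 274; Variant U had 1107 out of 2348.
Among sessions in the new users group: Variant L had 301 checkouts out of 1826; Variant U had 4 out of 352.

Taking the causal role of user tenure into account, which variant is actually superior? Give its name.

Variant L

The user tenure-specific comparison favours Variant L throughout, but the pooled figures favour Variant U. The question is whether to condition on user tenure.
Since user tenure is a pre-existing factor (not a product of the variant) and it affects the outcome on its own, it is a confounder. The stratified rates, not the pooled rate, identify the causal effect.
Within each level — returning users: 59.9% vs 47.1%; new users: 16.5% vs 1.1% — Variant L is higher every time.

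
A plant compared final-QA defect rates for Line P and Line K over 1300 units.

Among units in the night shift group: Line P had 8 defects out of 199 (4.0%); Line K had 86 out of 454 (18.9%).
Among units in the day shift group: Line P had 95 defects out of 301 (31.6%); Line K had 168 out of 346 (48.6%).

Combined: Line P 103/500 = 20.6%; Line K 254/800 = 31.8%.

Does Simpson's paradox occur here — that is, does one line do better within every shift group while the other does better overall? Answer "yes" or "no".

Within each shift level (night shift 4.0% vs 18.9%; day shift 31.6% vs 48.6%), Line P has the lower rate every time. Pooled: 20.6% vs 31.8% — Line P has the lower rate overall. They agree.

no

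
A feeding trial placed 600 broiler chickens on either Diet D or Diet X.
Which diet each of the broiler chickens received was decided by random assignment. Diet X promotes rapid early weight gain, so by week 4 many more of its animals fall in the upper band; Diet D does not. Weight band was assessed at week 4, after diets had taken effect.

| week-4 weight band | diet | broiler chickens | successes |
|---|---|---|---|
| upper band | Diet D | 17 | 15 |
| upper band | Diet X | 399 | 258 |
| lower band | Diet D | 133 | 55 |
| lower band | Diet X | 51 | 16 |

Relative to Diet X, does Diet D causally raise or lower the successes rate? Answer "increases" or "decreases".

Week-4 weight band is downstream of the diet. One should not condition on a consequence of treatment, so the overall rates are the right comparison.
Pooled: Diet D 46.7% vs Diet X 60.9%; Diet X is higher overall.

decreases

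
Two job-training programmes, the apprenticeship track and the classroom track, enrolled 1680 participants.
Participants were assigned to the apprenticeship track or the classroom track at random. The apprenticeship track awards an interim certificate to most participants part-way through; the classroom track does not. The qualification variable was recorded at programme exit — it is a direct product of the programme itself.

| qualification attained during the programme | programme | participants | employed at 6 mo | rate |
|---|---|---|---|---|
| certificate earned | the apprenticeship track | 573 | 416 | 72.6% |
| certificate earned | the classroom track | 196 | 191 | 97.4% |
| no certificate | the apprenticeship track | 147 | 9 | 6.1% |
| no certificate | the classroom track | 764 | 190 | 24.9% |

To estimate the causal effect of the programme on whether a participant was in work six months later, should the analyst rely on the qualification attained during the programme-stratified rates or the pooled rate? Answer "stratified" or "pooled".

pooled

Because the programme influences qualification attained during the programme, qualification attained during the programme is a post-treatment mediator, not a confounder. Stratifying on it would bias the estimate; the causal effect is the crude pooled difference.
Pooled: the apprenticeship track 59.0% vs the classroom track 39.7%; the apprenticeship track is higher overall.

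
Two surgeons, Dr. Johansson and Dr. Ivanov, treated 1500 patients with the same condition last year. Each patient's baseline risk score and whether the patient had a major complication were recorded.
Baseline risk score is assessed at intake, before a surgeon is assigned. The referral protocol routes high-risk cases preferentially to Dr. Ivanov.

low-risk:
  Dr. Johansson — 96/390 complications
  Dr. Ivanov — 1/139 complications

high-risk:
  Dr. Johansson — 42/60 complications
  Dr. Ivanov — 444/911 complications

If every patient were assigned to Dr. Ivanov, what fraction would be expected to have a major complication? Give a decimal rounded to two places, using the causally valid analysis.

Baseline risk score is set before the surgeon has any effect — it is not caused by the surgeon — and it independently drives the outcome. That makes it a confounder, so the causal comparison is within baseline risk score levels.
Standardising Dr. Ivanov to the population baseline risk score mix: 0.353·1/139 + 0.647·444/911 = 0.318.

0.32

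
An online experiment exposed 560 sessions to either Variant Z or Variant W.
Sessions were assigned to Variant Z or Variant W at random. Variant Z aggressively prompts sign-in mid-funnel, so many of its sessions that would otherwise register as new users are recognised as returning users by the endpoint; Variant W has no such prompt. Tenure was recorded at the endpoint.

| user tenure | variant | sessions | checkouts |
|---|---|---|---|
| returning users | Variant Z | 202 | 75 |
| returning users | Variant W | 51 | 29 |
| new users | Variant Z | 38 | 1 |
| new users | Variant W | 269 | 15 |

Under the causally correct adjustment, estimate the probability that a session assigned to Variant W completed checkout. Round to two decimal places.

0.14

The distribution of user tenure is itself part of what the variant does — it is an intermediate outcome. Holding it fixed would remove that part of the effect; the total effect is the pooled difference.
So P(outcome | do(Variant W)) is just the pooled rate for Variant W: 44/320 = 0.138.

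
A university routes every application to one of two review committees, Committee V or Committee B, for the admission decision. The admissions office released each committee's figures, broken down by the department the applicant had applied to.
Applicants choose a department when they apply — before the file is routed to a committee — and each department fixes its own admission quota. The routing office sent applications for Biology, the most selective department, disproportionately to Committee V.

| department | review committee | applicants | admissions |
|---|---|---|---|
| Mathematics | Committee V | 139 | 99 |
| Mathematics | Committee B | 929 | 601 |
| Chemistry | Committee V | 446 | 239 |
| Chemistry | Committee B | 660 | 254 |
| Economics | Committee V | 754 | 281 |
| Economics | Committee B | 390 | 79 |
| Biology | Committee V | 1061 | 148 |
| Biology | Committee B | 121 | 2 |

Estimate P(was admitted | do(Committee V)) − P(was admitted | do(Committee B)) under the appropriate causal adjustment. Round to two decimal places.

+0.13

The department-specific comparison favours Committee V throughout, but the pooled figures favour Committee B. The question is whether to condition on department.
Department differs across review committees for reasons unrelated to any effect of the review committee itself, and it separately predicts the outcome — a classic confounder. We must compare within department levels.
Adjusting over the population distribution of department: 0.237·(0.712−0.647) + 0.246·(0.536−0.385) + 0.254·(0.373−0.203) + 0.263·(0.139−0.017) = +0.128.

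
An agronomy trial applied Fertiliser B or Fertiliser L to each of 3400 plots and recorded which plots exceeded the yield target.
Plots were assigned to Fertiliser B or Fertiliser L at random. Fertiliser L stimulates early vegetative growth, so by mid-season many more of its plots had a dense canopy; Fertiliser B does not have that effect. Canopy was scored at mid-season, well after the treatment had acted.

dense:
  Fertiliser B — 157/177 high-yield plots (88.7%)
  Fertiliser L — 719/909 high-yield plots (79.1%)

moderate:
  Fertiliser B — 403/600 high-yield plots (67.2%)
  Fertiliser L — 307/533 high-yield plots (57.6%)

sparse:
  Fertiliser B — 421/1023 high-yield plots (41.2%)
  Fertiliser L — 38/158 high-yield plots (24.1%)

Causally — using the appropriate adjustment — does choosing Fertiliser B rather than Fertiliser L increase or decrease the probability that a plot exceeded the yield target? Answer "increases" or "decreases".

Within every mid-season canopy level Fertiliser B has the higher rate, yet pooled Fertiliser L does — Simpson's reversal.
Mid-season canopy is downstream of the fertiliser. One should not condition on a consequence of treatment, so the overall rates are the right comparison.
Pooled: Fertiliser B 54.5% vs Fertiliser L 66.5%; Fertiliser L is higher overall.

decreases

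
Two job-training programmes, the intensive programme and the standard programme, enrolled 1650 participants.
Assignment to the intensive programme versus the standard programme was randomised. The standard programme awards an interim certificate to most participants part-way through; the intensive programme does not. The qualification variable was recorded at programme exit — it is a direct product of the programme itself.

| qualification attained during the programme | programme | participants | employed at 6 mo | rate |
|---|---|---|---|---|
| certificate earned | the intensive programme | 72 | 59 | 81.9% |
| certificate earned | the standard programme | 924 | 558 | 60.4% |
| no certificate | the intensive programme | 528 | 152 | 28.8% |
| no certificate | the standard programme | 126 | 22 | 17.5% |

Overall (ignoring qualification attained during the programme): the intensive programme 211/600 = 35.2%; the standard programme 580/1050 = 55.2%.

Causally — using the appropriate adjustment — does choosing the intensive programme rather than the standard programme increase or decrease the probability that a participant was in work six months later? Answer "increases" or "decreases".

decreases

Because the programme influences qualification attained during the programme, qualification attained during the programme is a post-treatment mediator, not a confounder. Stratifying on it would bias the estimate; the causal effect is the crude pooled difference.
Pooled: the intensive programme 35.2% vs the standard programme 55.2%; the standard programme is higher overall.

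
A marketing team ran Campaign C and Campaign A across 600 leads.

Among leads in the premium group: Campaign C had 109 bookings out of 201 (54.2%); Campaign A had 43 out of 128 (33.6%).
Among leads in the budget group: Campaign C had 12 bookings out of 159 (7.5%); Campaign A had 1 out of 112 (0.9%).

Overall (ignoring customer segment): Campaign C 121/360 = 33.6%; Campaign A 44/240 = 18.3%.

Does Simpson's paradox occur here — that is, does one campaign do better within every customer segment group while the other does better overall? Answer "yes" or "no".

Within each customer segment level (premium 54.2% vs 33.6%; budget 7.5% vs 0.9%), Campaign C has the higher rate every time. Pooled: 33.6% vs 18.3% — Campaign C has the higher rate overall. They agree.

no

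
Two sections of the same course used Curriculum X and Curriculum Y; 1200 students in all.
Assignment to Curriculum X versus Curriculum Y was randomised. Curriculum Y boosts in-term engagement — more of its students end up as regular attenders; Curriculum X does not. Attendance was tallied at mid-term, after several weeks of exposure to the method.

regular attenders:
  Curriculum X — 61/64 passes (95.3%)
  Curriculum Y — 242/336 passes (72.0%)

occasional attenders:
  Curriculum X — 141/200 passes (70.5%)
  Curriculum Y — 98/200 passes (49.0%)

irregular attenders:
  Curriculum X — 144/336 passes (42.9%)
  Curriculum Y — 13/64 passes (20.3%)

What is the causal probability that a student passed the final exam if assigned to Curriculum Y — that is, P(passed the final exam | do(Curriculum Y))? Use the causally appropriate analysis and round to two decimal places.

0.59

The stratified and pooled comparisons disagree (Curriculum X wins within each mid-term attendance; Curriculum Y wins overall), so the answer turns on the causal role of mid-term attendance.
Mid-term attendance lies on the pathway teaching method → mid-term attendance → outcome, so adjusting for it blocks the indirect effect. For the total causal effect of teaching method, use the unadjusted pooled rates.
So P(outcome | do(Curriculum Y)) is just the pooled rate for Curriculum Y: 353/600 = 0.588.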